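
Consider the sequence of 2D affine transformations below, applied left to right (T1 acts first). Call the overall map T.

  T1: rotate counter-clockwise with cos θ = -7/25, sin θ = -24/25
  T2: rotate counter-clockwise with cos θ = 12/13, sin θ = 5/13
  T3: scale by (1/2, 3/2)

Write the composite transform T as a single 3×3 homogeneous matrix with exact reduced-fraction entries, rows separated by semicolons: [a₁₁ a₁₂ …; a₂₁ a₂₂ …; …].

T1 = [-7/25 24/25 0; -24/25 -7/25 0; 0 0 1]
T2·T1 = [36/325 323/325 0; -323/325 36/325 0; 0 0 1]
T3·…·T1 = [18/325 323/650 0; -969/650 54/325 0; 0 0 1]

T = [18/325 323/650 0; -969/650 54/325 0; 0 0 1]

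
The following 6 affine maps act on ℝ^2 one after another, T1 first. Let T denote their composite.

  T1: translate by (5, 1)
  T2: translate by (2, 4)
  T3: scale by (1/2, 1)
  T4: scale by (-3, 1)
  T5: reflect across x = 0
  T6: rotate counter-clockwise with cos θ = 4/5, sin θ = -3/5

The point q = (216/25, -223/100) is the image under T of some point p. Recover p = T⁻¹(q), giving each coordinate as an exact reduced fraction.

T1 = [1 0 5; 0 1 1; 0 0 1]
T2·T1 = [1 0 7; 0 1 5; 0 0 1]
T3·…·T1 = [1/2 0 7/2; 0 1 5; 0 0 1]
T4·…·T1 = [-3/2 0 -21/2; 0 1 5; 0 0 1]
T5·…·T1 = [3/2 0 21/2; 0 1 5; 0 0 1]
T6·…·T1 = [6/5 3/5 57/5; -9/10 4/5 -23/10; 0 0 1]
det M = 3/2; M⁻¹ = [8/15 -2/5 -7; 3/5 4/5 -5; 0 0 1]
M⁻¹ · (216/25, -223/100)ᵀ = (-3/2, -8/5)ᵀ

p = (-3/2, -8/5)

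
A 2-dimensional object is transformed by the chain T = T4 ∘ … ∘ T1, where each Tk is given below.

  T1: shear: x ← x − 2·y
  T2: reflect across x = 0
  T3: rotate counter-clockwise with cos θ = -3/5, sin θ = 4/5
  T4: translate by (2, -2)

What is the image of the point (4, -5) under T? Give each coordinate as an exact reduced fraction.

T(p) = (72/5, -51/5)

T1 shear: x ← x − 2·y: (4, -5) → (14, -5)
T2 reflect across x = 0: (14, -5) → (-14, -5)
T3 rotate counter-clockwise with cos θ = -3/5, sin θ = 4/5: (-14, -5) → (62/5, -41/5)
T4 translate by (2, -2): (62/5, -41/5) → (72/5, -51/5)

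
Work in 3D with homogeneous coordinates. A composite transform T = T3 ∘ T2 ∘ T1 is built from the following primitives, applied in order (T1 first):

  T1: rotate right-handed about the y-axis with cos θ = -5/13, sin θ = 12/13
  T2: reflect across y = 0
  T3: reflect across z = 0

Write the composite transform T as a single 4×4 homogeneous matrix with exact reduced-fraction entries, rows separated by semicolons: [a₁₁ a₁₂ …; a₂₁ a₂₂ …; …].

T = [-5/13 0 12/13 0; 0 -1 0 0; 12/13 0 5/13 0; 0 0 0 1]

T1 = [-5/13 0 12/13 0; 0 1 0 0; -12/13 0 -5/13 0; 0 0 0 1]
T2·T1 = [-5/13 0 12/13 0; 0 -1 0 0; -12/13 0 -5/13 0; 0 0 0 1]
T3·…·T1 = [-5/13 0 12/13 0; 0 -1 0 0; 12/13 0 5/13 0; 0 0 0 1]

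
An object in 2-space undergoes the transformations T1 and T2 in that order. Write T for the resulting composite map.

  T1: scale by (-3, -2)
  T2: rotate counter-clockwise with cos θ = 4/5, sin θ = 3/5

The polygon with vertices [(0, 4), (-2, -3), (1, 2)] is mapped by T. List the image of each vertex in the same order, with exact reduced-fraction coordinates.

image vertices: (24/5, -32/5), (6/5, 42/5), (0, -5)

T1 scale by (-3, -2): (0, 4) → (0, -8); (-2, -3) → (6, 6); (1, 2) → (-3, -4)
T2 rotate counter-clockwise with cos θ = 4/5, sin θ = 3/5: (0, -8) → (24/5, -32/5); (6, 6) → (6/5, 42/5); (-3, -4) → (0, -5)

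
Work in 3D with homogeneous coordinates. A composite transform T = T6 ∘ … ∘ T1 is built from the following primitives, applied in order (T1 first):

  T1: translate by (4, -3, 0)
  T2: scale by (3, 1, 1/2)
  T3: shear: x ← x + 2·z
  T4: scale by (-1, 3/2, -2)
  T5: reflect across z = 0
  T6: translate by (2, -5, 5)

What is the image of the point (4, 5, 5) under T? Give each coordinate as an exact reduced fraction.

T1 translate by (4, -3, 0): (4, 5, 5) → (8, 2, 5)
T2 scale by (3, 1, 1/2): (8, 2, 5) → (24, 2, 5/2)
T3 shear: x ← x + 2·z: (24, 2, 5/2) → (29, 2, 5/2)
T4 scale by (-1, 3/2, -2): (29, 2, 5/2) → (-29, 3, -5)
T5 reflect across z = 0: (-29, 3, -5) → (-29, 3, 5)
T6 translate by (2, -5, 5): (-29, 3, 5) → (-27, -2, 10)

T(p) = (-27, -2, 10)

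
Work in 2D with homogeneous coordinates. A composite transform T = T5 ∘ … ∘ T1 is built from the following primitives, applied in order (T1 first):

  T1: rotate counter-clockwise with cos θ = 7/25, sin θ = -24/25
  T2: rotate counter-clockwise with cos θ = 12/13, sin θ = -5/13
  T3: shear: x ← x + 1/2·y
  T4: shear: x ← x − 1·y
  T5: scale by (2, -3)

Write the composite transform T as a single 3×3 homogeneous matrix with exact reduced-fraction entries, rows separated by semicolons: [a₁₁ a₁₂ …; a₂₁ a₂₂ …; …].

T = [251/325 682/325 0; 969/325 108/325 0; 0 0 1]

T1 = [7/25 24/25 0; -24/25 7/25 0; 0 0 1]
T2·T1 = [-36/325 323/325 0; -323/325 -36/325 0; 0 0 1]
T3·…·T1 = [-79/130 61/65 0; -323/325 -36/325 0; 0 0 1]
T4·…·T1 = [251/650 341/325 0; -323/325 -36/325 0; 0 0 1]
T5·…·T1 = [251/325 682/325 0; 969/325 108/325 0; 0 0 1]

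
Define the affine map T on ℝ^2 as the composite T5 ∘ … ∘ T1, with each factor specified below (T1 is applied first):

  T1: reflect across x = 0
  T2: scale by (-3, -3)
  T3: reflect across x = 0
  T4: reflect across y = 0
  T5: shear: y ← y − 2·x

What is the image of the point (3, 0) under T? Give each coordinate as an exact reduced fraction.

T(p) = (-9, 18)

T1 reflect across x = 0: (3, 0) → (-3, 0)
T2 scale by (-3, -3): (-3, 0) → (9, 0)
T3 reflect across x = 0: (9, 0) → (-9, 0)
T4 reflect across y = 0: (-9, 0) → (-9, 0)
T5 shear: y ← y − 2·x: (-9, 0) → (-9, 18)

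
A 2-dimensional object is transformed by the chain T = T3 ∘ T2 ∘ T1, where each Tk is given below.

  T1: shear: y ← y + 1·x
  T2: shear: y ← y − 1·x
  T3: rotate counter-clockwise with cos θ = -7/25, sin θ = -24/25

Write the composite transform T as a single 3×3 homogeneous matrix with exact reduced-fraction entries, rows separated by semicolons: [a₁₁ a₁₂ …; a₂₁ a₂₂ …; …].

T1 = [1 0 0; 1 1 0; 0 0 1]
T2·T1 = [1 0 0; 0 1 0; 0 0 1]
T3·…·T1 = [-7/25 24/25 0; -24/25 -7/25 0; 0 0 1]

T = [-7/25 24/25 0; -24/25 -7/25 0; 0 0 1]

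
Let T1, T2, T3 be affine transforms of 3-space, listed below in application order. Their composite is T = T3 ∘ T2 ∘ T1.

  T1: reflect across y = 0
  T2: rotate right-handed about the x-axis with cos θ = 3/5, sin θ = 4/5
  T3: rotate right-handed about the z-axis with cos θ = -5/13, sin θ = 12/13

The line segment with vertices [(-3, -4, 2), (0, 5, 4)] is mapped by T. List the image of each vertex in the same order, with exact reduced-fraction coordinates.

T1 reflect across y = 0: (-3, -4, 2) → (-3, 4, 2); (0, 5, 4) → (0, -5, 4)
T2 rotate right-handed about the x-axis with cos θ = 3/5, sin θ = 4/5: (-3, 4, 2) → (-3, 4/5, 22/5); (0, -5, 4) → (0, -31/5, -8/5)
T3 rotate right-handed about the z-axis with cos θ = -5/13, sin θ = 12/13: (-3, 4/5, 22/5) → (27/65, -40/13, 22/5); (0, -31/5, -8/5) → (372/65, 31/13, -8/5)

image vertices: (27/65, -40/13, 22/5), (372/65, 31/13, -8/5)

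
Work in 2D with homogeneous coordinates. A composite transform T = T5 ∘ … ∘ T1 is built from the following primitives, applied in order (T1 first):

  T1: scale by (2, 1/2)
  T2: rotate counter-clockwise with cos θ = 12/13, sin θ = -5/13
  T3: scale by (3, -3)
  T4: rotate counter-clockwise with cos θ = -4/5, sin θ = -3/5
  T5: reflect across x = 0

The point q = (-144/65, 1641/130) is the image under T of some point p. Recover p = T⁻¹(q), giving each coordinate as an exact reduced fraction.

p = (-2, 3)

T1 = [2 0 0; 0 1/2 0; 0 0 1]
T2·T1 = [24/13 5/26 0; -10/13 6/13 0; 0 0 1]
T3·…·T1 = [72/13 15/26 0; 30/13 -18/13 0; 0 0 1]
T4·…·T1 = [-198/65 -84/65 0; -336/65 99/130 0; 0 0 1]
T5·…·T1 = [198/65 84/65 0; -336/65 99/130 0; 0 0 1]
det M = 9; M⁻¹ = [11/130 -28/195 0; 112/195 22/65 0; 0 0 1]
M⁻¹ · (-144/65, 1641/130)ᵀ = (-2, 3)ᵀ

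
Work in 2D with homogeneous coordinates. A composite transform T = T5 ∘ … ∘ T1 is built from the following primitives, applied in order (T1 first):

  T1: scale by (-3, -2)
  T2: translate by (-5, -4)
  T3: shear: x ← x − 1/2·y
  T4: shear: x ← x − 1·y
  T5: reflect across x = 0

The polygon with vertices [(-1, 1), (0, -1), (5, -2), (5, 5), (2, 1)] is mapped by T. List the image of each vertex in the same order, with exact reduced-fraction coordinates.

image vertices: (-7, -6), (2, -2), (20, 0), (-1, -14), (2, -6)

T1 scale by (-3, -2): (-1, 1) → (3, -2); (0, -1) → (0, 2); (5, -2) → (-15, 4); (5, 5) → (-15, -10); (2, 1) → (-6, -2)
T2 translate by (-5, -4): (3, -2) → (-2, -6); (0, 2) → (-5, -2); (-15, 4) → (-20, 0); (-15, -10) → (-20, -14); (-6, -2) → (-11, -6)
T3 shear: x ← x − 1/2·y: (-2, -6) → (1, -6); (-5, -2) → (-4, -2); (-20, 0) → (-20, 0); (-20, -14) → (-13, -14); (-11, -6) → (-8, -6)
T4 shear: x ← x − 1·y: (1, -6) → (7, -6); (-4, -2) → (-2, -2); (-20, 0) → (-20, 0); (-13, -14) → (1, -14); (-8, -6) → (-2, -6)
T5 reflect across x = 0: (7, -6) → (-7, -6); (-2, -2) → (2, -2); (-20, 0) → (20, 0); (1, -14) → (-1, -14); (-2, -6) → (2, -6)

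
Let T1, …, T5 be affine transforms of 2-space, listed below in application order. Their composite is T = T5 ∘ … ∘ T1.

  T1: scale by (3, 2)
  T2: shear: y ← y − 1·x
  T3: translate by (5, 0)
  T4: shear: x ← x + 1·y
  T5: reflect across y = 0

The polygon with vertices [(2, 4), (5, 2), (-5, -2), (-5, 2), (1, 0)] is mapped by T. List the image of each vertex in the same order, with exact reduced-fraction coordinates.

image vertices: (13, -2), (9, 11), (1, -11), (9, -19), (5, 3)

T1 scale by (3, 2): (2, 4) → (6, 8); (5, 2) → (15, 4); (-5, -2) → (-15, -4); (-5, 2) → (-15, 4); (1, 0) → (3, 0)
T2 shear: y ← y − 1·x: (6, 8) → (6, 2); (15, 4) → (15, -11); (-15, -4) → (-15, 11); (-15, 4) → (-15, 19); (3, 0) → (3, -3)
T3 translate by (5, 0): (6, 2) → (11, 2); (15, -11) → (20, -11); (-15, 11) → (-10, 11); (-15, 19) → (-10, 19); (3, -3) → (8, -3)
T4 shear: x ← x + 1·y: (11, 2) → (13, 2); (20, -11) → (9, -11); (-10, 11) → (1, 11); (-10, 19) → (9, 19); (8, -3) → (5, -3)
T5 reflect across y = 0: (13, 2) → (13, -2); (9, -11) → (9, 11); (1, 11) → (1, -11); (9, 19) → (9, -19); (5, -3) → (5, 3)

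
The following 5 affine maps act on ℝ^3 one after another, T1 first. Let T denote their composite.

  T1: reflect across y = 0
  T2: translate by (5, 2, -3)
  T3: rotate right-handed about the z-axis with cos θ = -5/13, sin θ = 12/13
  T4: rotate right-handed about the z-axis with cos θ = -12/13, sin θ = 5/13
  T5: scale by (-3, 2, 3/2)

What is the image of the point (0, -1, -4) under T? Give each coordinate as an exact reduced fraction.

T1 reflect across y = 0: (0, -1, -4) → (0, 1, -4)
T2 translate by (5, 2, -3): (0, 1, -4) → (5, 3, -7)
T3 rotate right-handed about the z-axis with cos θ = -5/13, sin θ = 12/13: (5, 3, -7) → (-61/13, 45/13, -7)
T4 rotate right-handed about the z-axis with cos θ = -12/13, sin θ = 5/13: (-61/13, 45/13, -7) → (3, -5, -7)
T5 scale by (-3, 2, 3/2): (3, -5, -7) → (-9, -10, -21/2)

T(p) = (-9, -10, -21/2)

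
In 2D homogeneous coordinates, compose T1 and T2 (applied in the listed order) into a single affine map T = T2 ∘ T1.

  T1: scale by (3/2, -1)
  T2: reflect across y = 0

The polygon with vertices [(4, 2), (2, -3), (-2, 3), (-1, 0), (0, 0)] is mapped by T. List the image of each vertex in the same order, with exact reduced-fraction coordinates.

T1 scale by (3/2, -1): (4, 2) → (6, -2); (2, -3) → (3, 3); (-2, 3) → (-3, -3); (-1, 0) → (-3/2, 0); (0, 0) → (0, 0)
T2 reflect across y = 0: (6, -2) → (6, 2); (3, 3) → (3, -3); (-3, -3) → (-3, 3); (-3/2, 0) → (-3/2, 0); (0, 0) → (0, 0)

image vertices: (6, 2), (3, -3), (-3, 3), (-3/2, 0), (0, 0)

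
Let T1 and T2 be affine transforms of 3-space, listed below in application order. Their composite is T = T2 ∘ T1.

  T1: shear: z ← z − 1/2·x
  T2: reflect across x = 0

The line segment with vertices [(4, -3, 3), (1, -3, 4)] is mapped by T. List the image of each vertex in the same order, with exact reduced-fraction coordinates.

T1 shear: z ← z − 1/2·x: (4, -3, 3) → (4, -3, 1); (1, -3, 4) → (1, -3, 7/2)
T2 reflect across x = 0: (4, -3, 1) → (-4, -3, 1); (1, -3, 7/2) → (-1, -3, 7/2)

image vertices: (-4, -3, 1), (-1, -3, 7/2)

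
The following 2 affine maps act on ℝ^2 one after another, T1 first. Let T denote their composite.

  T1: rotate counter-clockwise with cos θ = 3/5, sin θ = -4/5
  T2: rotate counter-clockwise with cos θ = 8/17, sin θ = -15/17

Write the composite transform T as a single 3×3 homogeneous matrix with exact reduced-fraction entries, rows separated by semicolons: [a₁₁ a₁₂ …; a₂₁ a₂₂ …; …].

T1 = [3/5 4/5 0; -4/5 3/5 0; 0 0 1]
T2·T1 = [-36/85 77/85 0; -77/85 -36/85 0; 0 0 1]

T = [-36/85 77/85 0; -77/85 -36/85 0; 0 0 1]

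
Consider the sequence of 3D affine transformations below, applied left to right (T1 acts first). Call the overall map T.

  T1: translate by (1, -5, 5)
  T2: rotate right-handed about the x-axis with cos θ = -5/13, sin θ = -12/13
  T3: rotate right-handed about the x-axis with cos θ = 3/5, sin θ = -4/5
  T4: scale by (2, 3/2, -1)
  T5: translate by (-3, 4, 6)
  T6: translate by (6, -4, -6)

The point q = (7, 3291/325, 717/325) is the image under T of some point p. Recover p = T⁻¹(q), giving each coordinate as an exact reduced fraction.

T1 = [1 0 0 1; 0 1 0 -5; 0 0 1 5; 0 0 0 1]
T2·T1 = [1 0 0 1; 0 -5/13 12/13 85/13; 0 -12/13 -5/13 35/13; 0 0 0 1]
T3·…·T1 = [1 0 0 1; 0 -63/65 16/65 79/13; 0 -16/65 -63/65 -47/13; 0 0 0 1]
T4·…·T1 = [2 0 0 2; 0 -189/130 24/65 237/26; 0 16/65 63/65 47/13; 0 0 0 1]
T5·…·T1 = [2 0 0 -1; 0 -189/130 24/65 341/26; 0 16/65 63/65 125/13; 0 0 0 1]
T6·…·T1 = [2 0 0 5; 0 -189/130 24/65 237/26; 0 16/65 63/65 47/13; 0 0 0 1]
det M = -3; M⁻¹ = [1/2 0 0 -5/2; 0 -42/65 16/65 5; 0 32/195 63/65 -5; 0 0 0 1]
M⁻¹ · (7, 3291/325, 717/325)ᵀ = (1, -1, -6/5)ᵀ

p = (1, -1, -6/5)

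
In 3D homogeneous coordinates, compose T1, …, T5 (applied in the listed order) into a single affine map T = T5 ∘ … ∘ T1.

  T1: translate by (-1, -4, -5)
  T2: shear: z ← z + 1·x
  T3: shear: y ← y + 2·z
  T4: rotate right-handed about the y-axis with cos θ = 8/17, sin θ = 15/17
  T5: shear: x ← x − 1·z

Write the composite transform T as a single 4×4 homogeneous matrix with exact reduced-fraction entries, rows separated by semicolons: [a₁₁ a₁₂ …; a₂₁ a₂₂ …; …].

T1 = [1 0 0 -1; 0 1 0 -4; 0 0 1 -5; 0 0 0 1]
T2·T1 = [1 0 0 -1; 0 1 0 -4; 1 0 1 -6; 0 0 0 1]
T3·…·T1 = [1 0 0 -1; 2 1 2 -16; 1 0 1 -6; 0 0 0 1]
T4·…·T1 = [23/17 0 15/17 -98/17; 2 1 2 -16; -7/17 0 8/17 -33/17; 0 0 0 1]
T5·…·T1 = [30/17 0 7/17 -65/17; 2 1 2 -16; -7/17 0 8/17 -33/17; 0 0 0 1]

T = [30/17 0 7/17 -65/17; 2 1 2 -16; -7/17 0 8/17 -33/17; 0 0 0 1]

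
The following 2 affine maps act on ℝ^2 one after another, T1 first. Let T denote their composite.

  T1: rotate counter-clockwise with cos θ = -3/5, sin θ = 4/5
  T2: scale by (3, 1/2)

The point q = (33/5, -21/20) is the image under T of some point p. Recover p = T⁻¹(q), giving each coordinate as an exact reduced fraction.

T1 = [-3/5 -4/5 0; 4/5 -3/5 0; 0 0 1]
T2·T1 = [-9/5 -12/5 0; 2/5 -3/10 0; 0 0 1]
det M = 3/2; M⁻¹ = [-1/5 8/5 0; -4/15 -6/5 0; 0 0 1]
M⁻¹ · (33/5, -21/20)ᵀ = (-3, -1/2)ᵀ

p = (-3, -1/2)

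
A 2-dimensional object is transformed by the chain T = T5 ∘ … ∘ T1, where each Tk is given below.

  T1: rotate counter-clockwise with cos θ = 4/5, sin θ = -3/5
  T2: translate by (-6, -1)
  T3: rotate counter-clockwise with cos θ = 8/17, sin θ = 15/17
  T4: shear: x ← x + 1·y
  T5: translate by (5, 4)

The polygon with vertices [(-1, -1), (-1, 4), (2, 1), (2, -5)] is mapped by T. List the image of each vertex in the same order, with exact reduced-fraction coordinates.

image vertices: (-384/85, -263/85), (-179/85, 122/85), (37/85, -1/85), (-209/85, -463/85)

T1 rotate counter-clockwise with cos θ = 4/5, sin θ = -3/5: (-1, -1) → (-7/5, -1/5); (-1, 4) → (8/5, 19/5); (2, 1) → (11/5, -2/5); (2, -5) → (-7/5, -26/5)
T2 translate by (-6, -1): (-7/5, -1/5) → (-37/5, -6/5); (8/5, 19/5) → (-22/5, 14/5); (11/5, -2/5) → (-19/5, -7/5); (-7/5, -26/5) → (-37/5, -31/5)
T3 rotate counter-clockwise with cos θ = 8/17, sin θ = 15/17: (-37/5, -6/5) → (-206/85, -603/85); (-22/5, 14/5) → (-386/85, -218/85); (-19/5, -7/5) → (-47/85, -341/85); (-37/5, -31/5) → (169/85, -803/85)
T4 shear: x ← x + 1·y: (-206/85, -603/85) → (-809/85, -603/85); (-386/85, -218/85) → (-604/85, -218/85); (-47/85, -341/85) → (-388/85, -341/85); (169/85, -803/85) → (-634/85, -803/85)
T5 translate by (5, 4): (-809/85, -603/85) → (-384/85, -263/85); (-604/85, -218/85) → (-179/85, 122/85); (-388/85, -341/85) → (37/85, -1/85); (-634/85, -803/85) → (-209/85, -463/85)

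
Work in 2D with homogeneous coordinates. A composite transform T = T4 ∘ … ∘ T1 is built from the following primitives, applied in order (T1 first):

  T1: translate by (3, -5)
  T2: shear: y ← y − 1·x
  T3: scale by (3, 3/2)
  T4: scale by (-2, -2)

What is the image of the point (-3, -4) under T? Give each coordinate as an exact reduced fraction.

T1 translate by (3, -5): (-3, -4) → (0, -9)
T2 shear: y ← y − 1·x: (0, -9) → (0, -9)
T3 scale by (3, 3/2): (0, -9) → (0, -27/2)
T4 scale by (-2, -2): (0, -27/2) → (0, 27)

T(p) = (0, 27)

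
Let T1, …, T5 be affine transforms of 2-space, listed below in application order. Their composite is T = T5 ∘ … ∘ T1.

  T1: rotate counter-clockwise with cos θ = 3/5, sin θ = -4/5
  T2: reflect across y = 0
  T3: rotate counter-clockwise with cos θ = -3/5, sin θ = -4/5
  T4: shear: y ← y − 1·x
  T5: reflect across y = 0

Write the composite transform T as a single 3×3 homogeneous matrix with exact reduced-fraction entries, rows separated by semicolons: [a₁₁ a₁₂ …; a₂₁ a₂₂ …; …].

T1 = [3/5 4/5 0; -4/5 3/5 0; 0 0 1]
T2·T1 = [3/5 4/5 0; 4/5 -3/5 0; 0 0 1]
T3·…·T1 = [7/25 -24/25 0; -24/25 -7/25 0; 0 0 1]
T4·…·T1 = [7/25 -24/25 0; -31/25 17/25 0; 0 0 1]
T5·…·T1 = [7/25 -24/25 0; 31/25 -17/25 0; 0 0 1]

T = [7/25 -24/25 0; 31/25 -17/25 0; 0 0 1]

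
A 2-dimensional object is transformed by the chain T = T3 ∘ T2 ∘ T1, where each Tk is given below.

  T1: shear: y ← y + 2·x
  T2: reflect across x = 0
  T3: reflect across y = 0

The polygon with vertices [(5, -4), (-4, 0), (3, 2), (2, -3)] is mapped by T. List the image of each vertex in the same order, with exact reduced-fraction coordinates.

T1 shear: y ← y + 2·x: (5, -4) → (5, 6); (-4, 0) → (-4, -8); (3, 2) → (3, 8); (2, -3) → (2, 1)
T2 reflect across x = 0: (5, 6) → (-5, 6); (-4, -8) → (4, -8); (3, 8) → (-3, 8); (2, 1) → (-2, 1)
T3 reflect across y = 0: (-5, 6) → (-5, -6); (4, -8) → (4, 8); (-3, 8) → (-3, -8); (-2, 1) → (-2, -1)

image vertices: (-5, -6), (4, 8), (-3, -8), (-2, -1)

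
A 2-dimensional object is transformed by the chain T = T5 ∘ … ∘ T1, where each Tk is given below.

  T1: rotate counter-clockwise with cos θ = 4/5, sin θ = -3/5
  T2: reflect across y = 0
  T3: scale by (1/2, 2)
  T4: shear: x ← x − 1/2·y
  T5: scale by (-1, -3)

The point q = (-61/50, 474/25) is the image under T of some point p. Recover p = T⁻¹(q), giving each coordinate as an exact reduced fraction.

T1 = [4/5 3/5 0; -3/5 4/5 0; 0 0 1]
T2·T1 = [4/5 3/5 0; 3/5 -4/5 0; 0 0 1]
T3·…·T1 = [2/5 3/10 0; 6/5 -8/5 0; 0 0 1]
T4·…·T1 = [-1/5 11/10 0; 6/5 -8/5 0; 0 0 1]
T5·…·T1 = [1/5 -11/10 0; -18/5 24/5 0; 0 0 1]
det M = -3; M⁻¹ = [-8/5 -11/30 0; -6/5 -1/15 0; 0 0 1]
M⁻¹ · (-61/50, 474/25)ᵀ = (-5, 1/5)ᵀ

p = (-5, 1/5)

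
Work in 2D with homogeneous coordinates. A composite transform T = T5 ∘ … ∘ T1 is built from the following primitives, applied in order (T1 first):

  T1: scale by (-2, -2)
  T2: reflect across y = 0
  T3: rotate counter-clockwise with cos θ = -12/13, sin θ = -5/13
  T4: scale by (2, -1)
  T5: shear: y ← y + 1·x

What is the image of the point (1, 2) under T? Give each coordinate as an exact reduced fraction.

T(p) = (88/13, 126/13)

T1 scale by (-2, -2): (1, 2) → (-2, -4)
T2 reflect across y = 0: (-2, -4) → (-2, 4)
T3 rotate counter-clockwise with cos θ = -12/13, sin θ = -5/13: (-2, 4) → (44/13, -38/13)
T4 scale by (2, -1): (44/13, -38/13) → (88/13, 38/13)
T5 shear: y ← y + 1·x: (88/13, 38/13) → (88/13, 126/13)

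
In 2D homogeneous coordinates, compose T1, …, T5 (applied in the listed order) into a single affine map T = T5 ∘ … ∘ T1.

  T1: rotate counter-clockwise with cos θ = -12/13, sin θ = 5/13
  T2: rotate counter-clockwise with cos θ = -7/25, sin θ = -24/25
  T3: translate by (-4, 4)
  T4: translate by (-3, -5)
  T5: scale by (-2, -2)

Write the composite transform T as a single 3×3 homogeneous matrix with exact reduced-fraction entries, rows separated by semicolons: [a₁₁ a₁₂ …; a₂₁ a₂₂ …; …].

T1 = [-12/13 -5/13 0; 5/13 -12/13 0; 0 0 1]
T2·T1 = [204/325 -253/325 0; 253/325 204/325 0; 0 0 1]
T3·…·T1 = [204/325 -253/325 -4; 253/325 204/325 4; 0 0 1]
T4·…·T1 = [204/325 -253/325 -7; 253/325 204/325 -1; 0 0 1]
T5·…·T1 = [-408/325 506/325 14; -506/325 -408/325 2; 0 0 1]

T = [-408/325 506/325 14; -506/325 -408/325 2; 0 0 1]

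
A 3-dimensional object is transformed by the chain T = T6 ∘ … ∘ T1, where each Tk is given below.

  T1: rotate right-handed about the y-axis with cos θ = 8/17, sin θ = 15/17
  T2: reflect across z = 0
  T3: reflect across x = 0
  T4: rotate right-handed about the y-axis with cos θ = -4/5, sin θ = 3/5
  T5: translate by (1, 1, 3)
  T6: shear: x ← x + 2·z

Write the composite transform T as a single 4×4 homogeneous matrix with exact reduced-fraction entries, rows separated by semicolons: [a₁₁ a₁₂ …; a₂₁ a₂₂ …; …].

T = [1/17 0 38/17 7; 0 1 0 1; -36/85 0 77/85 3; 0 0 0 1]

T1 = [8/17 0 15/17 0; 0 1 0 0; -15/17 0 8/17 0; 0 0 0 1]
T2·T1 = [8/17 0 15/17 0; 0 1 0 0; 15/17 0 -8/17 0; 0 0 0 1]
T3·…·T1 = [-8/17 0 -15/17 0; 0 1 0 0; 15/17 0 -8/17 0; 0 0 0 1]
T4·…·T1 = [77/85 0 36/85 0; 0 1 0 0; -36/85 0 77/85 0; 0 0 0 1]
T5·…·T1 = [77/85 0 36/85 1; 0 1 0 1; -36/85 0 77/85 3; 0 0 0 1]
T6·…·T1 = [1/17 0 38/17 7; 0 1 0 1; -36/85 0 77/85 3; 0 0 0 1]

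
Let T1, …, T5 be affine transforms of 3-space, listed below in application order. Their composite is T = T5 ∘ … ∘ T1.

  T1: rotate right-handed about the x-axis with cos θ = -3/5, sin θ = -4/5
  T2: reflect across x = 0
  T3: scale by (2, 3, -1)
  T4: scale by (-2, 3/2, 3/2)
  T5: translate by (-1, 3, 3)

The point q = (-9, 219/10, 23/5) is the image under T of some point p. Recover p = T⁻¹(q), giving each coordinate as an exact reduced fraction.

T1 = [1 0 0 0; 0 -3/5 4/5 0; 0 -4/5 -3/5 0; 0 0 0 1]
T2·T1 = [-1 0 0 0; 0 -3/5 4/5 0; 0 -4/5 -3/5 0; 0 0 0 1]
T3·…·T1 = [-2 0 0 0; 0 -9/5 12/5 0; 0 4/5 3/5 0; 0 0 0 1]
T4·…·T1 = [4 0 0 0; 0 -27/10 18/5 0; 0 6/5 9/10 0; 0 0 0 1]
T5·…·T1 = [4 0 0 -1; 0 -27/10 18/5 3; 0 6/5 9/10 3; 0 0 0 1]
det M = -27; M⁻¹ = [1/4 0 0 1/4; 0 -2/15 8/15 -6/5; 0 8/45 2/5 -26/15; 0 0 0 1]
M⁻¹ · (-9, 219/10, 23/5)ᵀ = (-2, -5/3, 4)ᵀ

p = (-2, -5/3, 4)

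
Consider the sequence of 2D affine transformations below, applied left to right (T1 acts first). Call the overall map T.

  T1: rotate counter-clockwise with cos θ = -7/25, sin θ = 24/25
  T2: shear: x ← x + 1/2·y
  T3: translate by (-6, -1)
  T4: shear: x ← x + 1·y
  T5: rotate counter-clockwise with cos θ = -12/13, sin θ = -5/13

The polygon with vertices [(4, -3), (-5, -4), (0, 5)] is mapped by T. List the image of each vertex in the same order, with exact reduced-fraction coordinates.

image vertices: (-74/325, -2653/650), (123/25, 178/25), (774/65, 983/130)

T1 rotate counter-clockwise with cos θ = -7/25, sin θ = 24/25: (4, -3) → (44/25, 117/25); (-5, -4) → (131/25, -92/25); (0, 5) → (-24/5, -7/5)
T2 shear: x ← x + 1/2·y: (44/25, 117/25) → (41/10, 117/25); (131/25, -92/25) → (17/5, -92/25); (-24/5, -7/5) → (-11/2, -7/5)
T3 translate by (-6, -1): (41/10, 117/25) → (-19/10, 92/25); (17/5, -92/25) → (-13/5, -117/25); (-11/2, -7/5) → (-23/2, -12/5)
T4 shear: x ← x + 1·y: (-19/10, 92/25) → (89/50, 92/25); (-13/5, -117/25) → (-182/25, -117/25); (-23/2, -12/5) → (-139/10, -12/5)
T5 rotate counter-clockwise with cos θ = -12/13, sin θ = -5/13: (89/50, 92/25) → (-74/325, -2653/650); (-182/25, -117/25) → (123/25, 178/25); (-139/10, -12/5) → (774/65, 983/130)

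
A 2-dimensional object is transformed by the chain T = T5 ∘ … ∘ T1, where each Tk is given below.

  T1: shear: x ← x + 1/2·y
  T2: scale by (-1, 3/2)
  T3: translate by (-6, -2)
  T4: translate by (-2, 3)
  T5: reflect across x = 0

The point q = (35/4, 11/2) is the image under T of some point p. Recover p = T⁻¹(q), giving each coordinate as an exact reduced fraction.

T1 = [1 1/2 0; 0 1 0; 0 0 1]
T2·T1 = [-1 -1/2 0; 0 3/2 0; 0 0 1]
T3·…·T1 = [-1 -1/2 -6; 0 3/2 -2; 0 0 1]
T4·…·T1 = [-1 -1/2 -8; 0 3/2 1; 0 0 1]
T5·…·T1 = [1 1/2 8; 0 3/2 1; 0 0 1]
det M = 3/2; M⁻¹ = [1 -1/3 -23/3; 0 2/3 -2/3; 0 0 1]
M⁻¹ · (35/4, 11/2)ᵀ = (-3/4, 3)ᵀ

p = (-3/4, 3)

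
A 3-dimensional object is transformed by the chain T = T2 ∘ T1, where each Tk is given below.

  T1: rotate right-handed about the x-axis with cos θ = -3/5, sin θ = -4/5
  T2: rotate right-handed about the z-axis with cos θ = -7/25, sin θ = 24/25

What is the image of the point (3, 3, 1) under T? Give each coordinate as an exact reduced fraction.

T(p) = (3/25, 79/25, -3)

T1 rotate right-handed about the x-axis with cos θ = -3/5, sin θ = -4/5: (3, 3, 1) → (3, -1, -3)
T2 rotate right-handed about the z-axis with cos θ = -7/25, sin θ = 24/25: (3, -1, -3) → (3/25, 79/25, -3)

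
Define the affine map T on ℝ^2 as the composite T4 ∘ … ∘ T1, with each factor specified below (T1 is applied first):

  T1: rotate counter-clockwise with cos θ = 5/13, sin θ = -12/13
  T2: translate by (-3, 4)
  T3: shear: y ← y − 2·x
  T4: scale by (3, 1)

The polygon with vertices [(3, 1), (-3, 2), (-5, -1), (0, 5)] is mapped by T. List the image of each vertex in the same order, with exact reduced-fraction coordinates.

T1 rotate counter-clockwise with cos θ = 5/13, sin θ = -12/13: (3, 1) → (27/13, -31/13); (-3, 2) → (9/13, 46/13); (-5, -1) → (-37/13, 55/13); (0, 5) → (60/13, 25/13)
T2 translate by (-3, 4): (27/13, -31/13) → (-12/13, 21/13); (9/13, 46/13) → (-30/13, 98/13); (-37/13, 55/13) → (-76/13, 107/13); (60/13, 25/13) → (21/13, 77/13)
T3 shear: y ← y − 2·x: (-12/13, 21/13) → (-12/13, 45/13); (-30/13, 98/13) → (-30/13, 158/13); (-76/13, 107/13) → (-76/13, 259/13); (21/13, 77/13) → (21/13, 35/13)
T4 scale by (3, 1): (-12/13, 45/13) → (-36/13, 45/13); (-30/13, 158/13) → (-90/13, 158/13); (-76/13, 259/13) → (-228/13, 259/13); (21/13, 35/13) → (63/13, 35/13)

image vertices: (-36/13, 45/13), (-90/13, 158/13), (-228/13, 259/13), (63/13, 35/13)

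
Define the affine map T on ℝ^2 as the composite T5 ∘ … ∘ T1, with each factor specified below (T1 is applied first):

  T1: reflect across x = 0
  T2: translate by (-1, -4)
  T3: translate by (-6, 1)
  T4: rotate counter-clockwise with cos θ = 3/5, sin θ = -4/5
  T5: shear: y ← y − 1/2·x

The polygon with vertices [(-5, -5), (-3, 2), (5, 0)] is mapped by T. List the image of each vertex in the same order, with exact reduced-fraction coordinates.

T1 reflect across x = 0: (-5, -5) → (5, -5); (-3, 2) → (3, 2); (5, 0) → (-5, 0)
T2 translate by (-1, -4): (5, -5) → (4, -9); (3, 2) → (2, -2); (-5, 0) → (-6, -4)
T3 translate by (-6, 1): (4, -9) → (-2, -8); (2, -2) → (-4, -1); (-6, -4) → (-12, -3)
T4 rotate counter-clockwise with cos θ = 3/5, sin θ = -4/5: (-2, -8) → (-38/5, -16/5); (-4, -1) → (-16/5, 13/5); (-12, -3) → (-48/5, 39/5)
T5 shear: y ← y − 1/2·x: (-38/5, -16/5) → (-38/5, 3/5); (-16/5, 13/5) → (-16/5, 21/5); (-48/5, 39/5) → (-48/5, 63/5)

image vertices: (-38/5, 3/5), (-16/5, 21/5), (-48/5, 63/5)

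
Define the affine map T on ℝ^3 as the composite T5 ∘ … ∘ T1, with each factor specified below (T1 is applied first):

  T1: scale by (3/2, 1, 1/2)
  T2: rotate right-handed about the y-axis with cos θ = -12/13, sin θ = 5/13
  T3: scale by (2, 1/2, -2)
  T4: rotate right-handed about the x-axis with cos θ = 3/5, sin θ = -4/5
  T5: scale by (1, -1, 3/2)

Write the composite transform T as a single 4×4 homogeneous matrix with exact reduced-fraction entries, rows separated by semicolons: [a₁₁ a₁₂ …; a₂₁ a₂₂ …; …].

T = [-36/13 0 5/13 0; -12/13 -3/10 -48/65 0; 27/26 -3/5 54/65 0; 0 0 0 1]

T1 = [3/2 0 0 0; 0 1 0 0; 0 0 1/2 0; 0 0 0 1]
T2·T1 = [-18/13 0 5/26 0; 0 1 0 0; -15/26 0 -6/13 0; 0 0 0 1]
T3·…·T1 = [-36/13 0 5/13 0; 0 1/2 0 0; 15/13 0 12/13 0; 0 0 0 1]
T4·…·T1 = [-36/13 0 5/13 0; 12/13 3/10 48/65 0; 9/13 -2/5 36/65 0; 0 0 0 1]
T5·…·T1 = [-36/13 0 5/13 0; -12/13 -3/10 -48/65 0; 27/26 -3/5 54/65 0; 0 0 0 1]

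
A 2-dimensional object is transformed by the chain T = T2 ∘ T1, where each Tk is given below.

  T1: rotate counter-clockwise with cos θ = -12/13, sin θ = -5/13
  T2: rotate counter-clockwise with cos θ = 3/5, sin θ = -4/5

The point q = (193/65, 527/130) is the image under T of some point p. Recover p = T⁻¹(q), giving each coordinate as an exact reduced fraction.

p = (-1/2, -5)

T1 = [-12/13 5/13 0; -5/13 -12/13 0; 0 0 1]
T2·T1 = [-56/65 -33/65 0; 33/65 -56/65 0; 0 0 1]
det M = 1; M⁻¹ = [-56/65 33/65 0; -33/65 -56/65 0; 0 0 1]
M⁻¹ · (193/65, 527/130)ᵀ = (-1/2, -5)ᵀ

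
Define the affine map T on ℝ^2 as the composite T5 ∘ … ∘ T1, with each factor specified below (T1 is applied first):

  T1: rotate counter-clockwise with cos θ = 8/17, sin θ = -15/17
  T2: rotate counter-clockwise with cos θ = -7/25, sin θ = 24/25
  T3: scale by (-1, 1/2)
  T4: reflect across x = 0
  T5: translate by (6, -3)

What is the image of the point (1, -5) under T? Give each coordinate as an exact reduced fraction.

T(p) = (4339/425, -3773/850)

T1 rotate counter-clockwise with cos θ = 8/17, sin θ = -15/17: (1, -5) → (-67/17, -55/17)
T2 rotate counter-clockwise with cos θ = -7/25, sin θ = 24/25: (-67/17, -55/17) → (1789/425, -1223/425)
T3 scale by (-1, 1/2): (1789/425, -1223/425) → (-1789/425, -1223/850)
T4 reflect across x = 0: (-1789/425, -1223/850) → (1789/425, -1223/850)
T5 translate by (6, -3): (1789/425, -1223/850) → (4339/425, -3773/850)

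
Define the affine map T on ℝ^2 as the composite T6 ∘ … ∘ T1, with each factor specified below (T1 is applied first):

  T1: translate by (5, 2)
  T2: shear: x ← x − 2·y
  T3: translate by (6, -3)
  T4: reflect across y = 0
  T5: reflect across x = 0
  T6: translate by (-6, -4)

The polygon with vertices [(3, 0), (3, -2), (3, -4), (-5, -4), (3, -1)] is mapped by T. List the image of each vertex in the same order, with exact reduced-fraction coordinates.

T1 translate by (5, 2): (3, 0) → (8, 2); (3, -2) → (8, 0); (3, -4) → (8, -2); (-5, -4) → (0, -2); (3, -1) → (8, 1)
T2 shear: x ← x − 2·y: (8, 2) → (4, 2); (8, 0) → (8, 0); (8, -2) → (12, -2); (0, -2) → (4, -2); (8, 1) → (6, 1)
T3 translate by (6, -3): (4, 2) → (10, -1); (8, 0) → (14, -3); (12, -2) → (18, -5); (4, -2) → (10, -5); (6, 1) → (12, -2)
T4 reflect across y = 0: (10, -1) → (10, 1); (14, -3) → (14, 3); (18, -5) → (18, 5); (10, -5) → (10, 5); (12, -2) → (12, 2)
T5 reflect across x = 0: (10, 1) → (-10, 1); (14, 3) → (-14, 3); (18, 5) → (-18, 5); (10, 5) → (-10, 5); (12, 2) → (-12, 2)
T6 translate by (-6, -4): (-10, 1) → (-16, -3); (-14, 3) → (-20, -1); (-18, 5) → (-24, 1); (-10, 5) → (-16, 1); (-12, 2) → (-18, -2)

image vertices: (-16, -3), (-20, -1), (-24, 1), (-16, 1), (-18, -2)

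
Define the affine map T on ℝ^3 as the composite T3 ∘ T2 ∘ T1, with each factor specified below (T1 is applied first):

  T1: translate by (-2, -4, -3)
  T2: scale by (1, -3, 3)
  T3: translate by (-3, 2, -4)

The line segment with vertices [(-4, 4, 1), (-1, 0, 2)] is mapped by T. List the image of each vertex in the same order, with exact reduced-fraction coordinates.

T1 translate by (-2, -4, -3): (-4, 4, 1) → (-6, 0, -2); (-1, 0, 2) → (-3, -4, -1)
T2 scale by (1, -3, 3): (-6, 0, -2) → (-6, 0, -6); (-3, -4, -1) → (-3, 12, -3)
T3 translate by (-3, 2, -4): (-6, 0, -6) → (-9, 2, -10); (-3, 12, -3) → (-6, 14, -7)

image vertices: (-9, 2, -10), (-6, 14, -7)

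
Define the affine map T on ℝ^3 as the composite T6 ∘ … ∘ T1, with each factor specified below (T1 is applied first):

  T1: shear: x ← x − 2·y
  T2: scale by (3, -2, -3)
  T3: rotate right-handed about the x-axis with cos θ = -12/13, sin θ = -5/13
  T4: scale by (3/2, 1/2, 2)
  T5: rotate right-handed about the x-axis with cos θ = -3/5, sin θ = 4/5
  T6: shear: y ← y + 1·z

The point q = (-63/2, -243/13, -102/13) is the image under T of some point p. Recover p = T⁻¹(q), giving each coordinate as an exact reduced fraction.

p = (-4, 3/2, 2)

T1 = [1 -2 0 0; 0 1 0 0; 0 0 1 0; 0 0 0 1]
T2·T1 = [3 -6 0 0; 0 -2 0 0; 0 0 -3 0; 0 0 0 1]
T3·…·T1 = [3 -6 0 0; 0 24/13 -15/13 0; 0 10/13 36/13 0; 0 0 0 1]
T4·…·T1 = [9/2 -9 0 0; 0 12/13 -15/26 0; 0 20/13 72/13 0; 0 0 0 1]
T5·…·T1 = [9/2 -9 0 0; 0 -116/65 -531/130 0; 0 -12/65 -246/65 0; 0 0 0 1]
T6·…·T1 = [9/2 -9 0 0; 0 -128/65 -1023/130 0; 0 -12/65 -246/65 0; 0 0 0 1]
det M = 27; M⁻¹ = [2/9 -82/65 341/130 0; 0 -41/65 341/260 0; 0 2/65 -64/195 0; 0 0 0 1]
M⁻¹ · (-63/2, -243/13, -102/13)ᵀ = (-4, 3/2, 2)ᵀ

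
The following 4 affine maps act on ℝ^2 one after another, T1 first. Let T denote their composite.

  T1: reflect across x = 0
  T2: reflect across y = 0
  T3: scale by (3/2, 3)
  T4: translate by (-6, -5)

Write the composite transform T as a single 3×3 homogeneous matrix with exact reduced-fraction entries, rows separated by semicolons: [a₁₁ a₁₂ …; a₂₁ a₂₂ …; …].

T = [-3/2 0 -6; 0 -3 -5; 0 0 1]

T1 = [-1 0 0; 0 1 0; 0 0 1]
T2·T1 = [-1 0 0; 0 -1 0; 0 0 1]
T3·…·T1 = [-3/2 0 0; 0 -3 0; 0 0 1]
T4·…·T1 = [-3/2 0 -6; 0 -3 -5; 0 0 1]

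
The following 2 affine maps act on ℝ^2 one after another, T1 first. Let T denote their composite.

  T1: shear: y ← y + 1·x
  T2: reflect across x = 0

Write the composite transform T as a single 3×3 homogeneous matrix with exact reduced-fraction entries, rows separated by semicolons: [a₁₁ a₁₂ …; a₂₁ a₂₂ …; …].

T = [-1 0 0; 1 1 0; 0 0 1]

T1 = [1 0 0; 1 1 0; 0 0 1]
T2·T1 = [-1 0 0; 1 1 0; 0 0 1]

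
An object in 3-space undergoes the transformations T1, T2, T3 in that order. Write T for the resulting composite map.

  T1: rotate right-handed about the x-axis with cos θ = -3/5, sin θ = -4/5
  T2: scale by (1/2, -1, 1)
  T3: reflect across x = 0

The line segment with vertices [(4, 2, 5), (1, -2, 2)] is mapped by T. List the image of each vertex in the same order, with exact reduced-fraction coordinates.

image vertices: (-2, -14/5, -23/5), (-1/2, -14/5, 2/5)

T1 rotate right-handed about the x-axis with cos θ = -3/5, sin θ = -4/5: (4, 2, 5) → (4, 14/5, -23/5); (1, -2, 2) → (1, 14/5, 2/5)
T2 scale by (1/2, -1, 1): (4, 14/5, -23/5) → (2, -14/5, -23/5); (1, 14/5, 2/5) → (1/2, -14/5, 2/5)
T3 reflect across x = 0: (2, -14/5, -23/5) → (-2, -14/5, -23/5); (1/2, -14/5, 2/5) → (-1/2, -14/5, 2/5)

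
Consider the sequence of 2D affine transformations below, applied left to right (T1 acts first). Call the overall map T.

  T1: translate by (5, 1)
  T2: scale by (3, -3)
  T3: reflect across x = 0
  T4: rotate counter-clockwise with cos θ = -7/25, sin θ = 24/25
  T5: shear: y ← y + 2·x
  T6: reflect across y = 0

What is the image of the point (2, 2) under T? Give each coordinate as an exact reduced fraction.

T1 translate by (5, 1): (2, 2) → (7, 3)
T2 scale by (3, -3): (7, 3) → (21, -9)
T3 reflect across x = 0: (21, -9) → (-21, -9)
T4 rotate counter-clockwise with cos θ = -7/25, sin θ = 24/25: (-21, -9) → (363/25, -441/25)
T5 shear: y ← y + 2·x: (363/25, -441/25) → (363/25, 57/5)
T6 reflect across y = 0: (363/25, 57/5) → (363/25, -57/5)

T(p) = (363/25, -57/5)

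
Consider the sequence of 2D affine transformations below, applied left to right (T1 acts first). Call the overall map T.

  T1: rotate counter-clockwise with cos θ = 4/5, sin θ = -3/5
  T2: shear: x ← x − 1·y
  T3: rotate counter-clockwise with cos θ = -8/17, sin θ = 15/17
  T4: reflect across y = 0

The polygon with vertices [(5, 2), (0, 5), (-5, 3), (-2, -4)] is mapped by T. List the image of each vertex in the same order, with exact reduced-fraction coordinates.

image vertices: (-159/85, -551/85), (-52/17, 47/17), (-101/85, 786/85), (46/17, 14/17)

T1 rotate counter-clockwise with cos θ = 4/5, sin θ = -3/5: (5, 2) → (26/5, -7/5); (0, 5) → (3, 4); (-5, 3) → (-11/5, 27/5); (-2, -4) → (-4, -2)
T2 shear: x ← x − 1·y: (26/5, -7/5) → (33/5, -7/5); (3, 4) → (-1, 4); (-11/5, 27/5) → (-38/5, 27/5); (-4, -2) → (-2, -2)
T3 rotate counter-clockwise with cos θ = -8/17, sin θ = 15/17: (33/5, -7/5) → (-159/85, 551/85); (-1, 4) → (-52/17, -47/17); (-38/5, 27/5) → (-101/85, -786/85); (-2, -2) → (46/17, -14/17)
T4 reflect across y = 0: (-159/85, 551/85) → (-159/85, -551/85); (-52/17, -47/17) → (-52/17, 47/17); (-101/85, -786/85) → (-101/85, 786/85); (46/17, -14/17) → (46/17, 14/17)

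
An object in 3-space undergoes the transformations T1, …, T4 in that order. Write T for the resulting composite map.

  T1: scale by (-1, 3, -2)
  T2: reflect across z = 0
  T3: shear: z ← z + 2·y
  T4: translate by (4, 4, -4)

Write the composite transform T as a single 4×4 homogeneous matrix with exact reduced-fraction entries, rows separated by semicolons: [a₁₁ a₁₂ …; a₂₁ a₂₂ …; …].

T = [-1 0 0 4; 0 3 0 4; 0 6 2 -4; 0 0 0 1]

T1 = [-1 0 0 0; 0 3 0 0; 0 0 -2 0; 0 0 0 1]
T2·T1 = [-1 0 0 0; 0 3 0 0; 0 0 2 0; 0 0 0 1]
T3·…·T1 = [-1 0 0 0; 0 3 0 0; 0 6 2 0; 0 0 0 1]
T4·…·T1 = [-1 0 0 4; 0 3 0 4; 0 6 2 -4; 0 0 0 1]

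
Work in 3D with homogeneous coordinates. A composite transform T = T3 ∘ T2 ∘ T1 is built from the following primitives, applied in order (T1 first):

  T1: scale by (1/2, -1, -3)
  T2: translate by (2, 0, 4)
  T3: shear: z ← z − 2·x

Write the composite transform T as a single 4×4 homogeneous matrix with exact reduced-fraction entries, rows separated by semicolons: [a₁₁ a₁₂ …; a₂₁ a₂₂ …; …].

T1 = [1/2 0 0 0; 0 -1 0 0; 0 0 -3 0; 0 0 0 1]
T2·T1 = [1/2 0 0 2; 0 -1 0 0; 0 0 -3 4; 0 0 0 1]
T3·…·T1 = [1/2 0 0 2; 0 -1 0 0; -1 0 -3 0; 0 0 0 1]

T = [1/2 0 0 2; 0 -1 0 0; -1 0 -3 0; 0 0 0 1]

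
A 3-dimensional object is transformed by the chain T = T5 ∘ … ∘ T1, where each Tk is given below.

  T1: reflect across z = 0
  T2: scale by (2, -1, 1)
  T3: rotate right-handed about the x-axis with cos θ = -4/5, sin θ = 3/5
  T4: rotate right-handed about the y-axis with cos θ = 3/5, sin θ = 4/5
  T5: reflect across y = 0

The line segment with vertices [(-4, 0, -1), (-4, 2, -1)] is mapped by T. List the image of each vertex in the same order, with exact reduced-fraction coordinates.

image vertices: (-136/25, 3/5, 148/25), (-32/5, -1, 26/5)

T1 reflect across z = 0: (-4, 0, -1) → (-4, 0, 1); (-4, 2, -1) → (-4, 2, 1)
T2 scale by (2, -1, 1): (-4, 0, 1) → (-8, 0, 1); (-4, 2, 1) → (-8, -2, 1)
T3 rotate right-handed about the x-axis with cos θ = -4/5, sin θ = 3/5: (-8, 0, 1) → (-8, -3/5, -4/5); (-8, -2, 1) → (-8, 1, -2)
T4 rotate right-handed about the y-axis with cos θ = 3/5, sin θ = 4/5: (-8, -3/5, -4/5) → (-136/25, -3/5, 148/25); (-8, 1, -2) → (-32/5, 1, 26/5)
T5 reflect across y = 0: (-136/25, -3/5, 148/25) → (-136/25, 3/5, 148/25); (-32/5, 1, 26/5) → (-32/5, -1, 26/5)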